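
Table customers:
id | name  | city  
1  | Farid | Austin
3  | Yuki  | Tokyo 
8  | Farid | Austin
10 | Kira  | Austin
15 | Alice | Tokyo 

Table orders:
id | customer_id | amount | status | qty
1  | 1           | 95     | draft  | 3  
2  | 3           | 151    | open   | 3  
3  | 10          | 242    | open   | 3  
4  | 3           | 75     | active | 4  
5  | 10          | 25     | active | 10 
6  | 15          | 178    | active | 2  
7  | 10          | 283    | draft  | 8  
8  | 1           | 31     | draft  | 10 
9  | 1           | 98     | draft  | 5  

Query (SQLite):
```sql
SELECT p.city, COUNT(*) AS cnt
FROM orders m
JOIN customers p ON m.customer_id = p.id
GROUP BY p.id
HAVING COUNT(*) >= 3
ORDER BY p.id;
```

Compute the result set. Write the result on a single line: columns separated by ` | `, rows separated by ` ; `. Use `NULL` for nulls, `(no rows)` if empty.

Austin | 3 ; Austin | 3

Join each orders row to its customers via customer_id.
Group joined rows by customers.id; compute COUNT(*) per group.
HAVING: keep groups with count ≥ 3.
  1: ids {1, 8, 9} → COUNT(*)=3
  3: ids {2, 4} → COUNT(*)=2
  10: ids {3, 5, 7} → COUNT(*)=3
  15: ids {6} → COUNT(*)=1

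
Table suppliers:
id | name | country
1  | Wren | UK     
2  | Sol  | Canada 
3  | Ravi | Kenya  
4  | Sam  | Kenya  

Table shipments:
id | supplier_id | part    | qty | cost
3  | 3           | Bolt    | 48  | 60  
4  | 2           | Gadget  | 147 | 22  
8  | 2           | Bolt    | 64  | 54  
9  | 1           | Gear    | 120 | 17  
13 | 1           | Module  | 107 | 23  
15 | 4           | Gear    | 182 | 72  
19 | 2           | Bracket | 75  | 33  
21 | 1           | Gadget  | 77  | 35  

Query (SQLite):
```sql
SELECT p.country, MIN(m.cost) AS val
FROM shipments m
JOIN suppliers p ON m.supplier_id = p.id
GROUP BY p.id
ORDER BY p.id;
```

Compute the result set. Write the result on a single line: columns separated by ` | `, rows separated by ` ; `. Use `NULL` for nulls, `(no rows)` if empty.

Join each shipments row to its suppliers via supplier_id.
Group joined rows by suppliers.id; compute MIN(m.cost) per group.
  1: ids {9, 13, 21} → MIN(m.cost)=17
  2: ids {4, 8, 19} → MIN(m.cost)=22
  3: ids {3} → MIN(m.cost)=60
  4: ids {15} → MIN(m.cost)=72

UK | 17 ; Canada | 22 ; Kenya | 60 ; Kenya | 72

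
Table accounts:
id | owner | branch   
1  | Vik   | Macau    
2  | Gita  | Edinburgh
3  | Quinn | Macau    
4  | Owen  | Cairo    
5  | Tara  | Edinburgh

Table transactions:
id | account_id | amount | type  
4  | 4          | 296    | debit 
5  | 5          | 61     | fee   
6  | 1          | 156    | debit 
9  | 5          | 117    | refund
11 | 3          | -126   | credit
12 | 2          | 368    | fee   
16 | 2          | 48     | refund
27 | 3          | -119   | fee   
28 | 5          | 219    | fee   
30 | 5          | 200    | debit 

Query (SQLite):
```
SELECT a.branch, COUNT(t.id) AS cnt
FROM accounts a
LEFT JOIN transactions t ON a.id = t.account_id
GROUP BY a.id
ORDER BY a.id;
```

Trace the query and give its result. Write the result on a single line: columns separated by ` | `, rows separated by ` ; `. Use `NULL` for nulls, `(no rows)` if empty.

Macau | 1 ; Edinburgh | 2 ; Macau | 2 ; Cairo | 1 ; Edinburgh | 4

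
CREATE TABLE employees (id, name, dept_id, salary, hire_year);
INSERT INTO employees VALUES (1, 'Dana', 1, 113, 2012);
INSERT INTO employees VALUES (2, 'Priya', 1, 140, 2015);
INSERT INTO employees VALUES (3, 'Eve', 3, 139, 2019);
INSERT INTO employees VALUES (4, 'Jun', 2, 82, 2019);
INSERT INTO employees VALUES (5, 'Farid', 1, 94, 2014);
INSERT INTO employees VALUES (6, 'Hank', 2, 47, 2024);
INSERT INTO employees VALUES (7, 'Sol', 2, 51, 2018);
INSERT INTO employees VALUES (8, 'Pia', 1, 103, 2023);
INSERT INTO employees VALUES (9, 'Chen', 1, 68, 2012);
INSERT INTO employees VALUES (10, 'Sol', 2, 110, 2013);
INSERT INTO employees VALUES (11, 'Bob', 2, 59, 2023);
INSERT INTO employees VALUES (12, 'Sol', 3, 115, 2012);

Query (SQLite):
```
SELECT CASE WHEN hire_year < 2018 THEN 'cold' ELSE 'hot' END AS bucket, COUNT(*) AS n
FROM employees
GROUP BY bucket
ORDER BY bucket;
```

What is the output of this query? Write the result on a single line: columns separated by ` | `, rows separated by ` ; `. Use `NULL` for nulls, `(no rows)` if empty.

cold | 6 ; hot | 6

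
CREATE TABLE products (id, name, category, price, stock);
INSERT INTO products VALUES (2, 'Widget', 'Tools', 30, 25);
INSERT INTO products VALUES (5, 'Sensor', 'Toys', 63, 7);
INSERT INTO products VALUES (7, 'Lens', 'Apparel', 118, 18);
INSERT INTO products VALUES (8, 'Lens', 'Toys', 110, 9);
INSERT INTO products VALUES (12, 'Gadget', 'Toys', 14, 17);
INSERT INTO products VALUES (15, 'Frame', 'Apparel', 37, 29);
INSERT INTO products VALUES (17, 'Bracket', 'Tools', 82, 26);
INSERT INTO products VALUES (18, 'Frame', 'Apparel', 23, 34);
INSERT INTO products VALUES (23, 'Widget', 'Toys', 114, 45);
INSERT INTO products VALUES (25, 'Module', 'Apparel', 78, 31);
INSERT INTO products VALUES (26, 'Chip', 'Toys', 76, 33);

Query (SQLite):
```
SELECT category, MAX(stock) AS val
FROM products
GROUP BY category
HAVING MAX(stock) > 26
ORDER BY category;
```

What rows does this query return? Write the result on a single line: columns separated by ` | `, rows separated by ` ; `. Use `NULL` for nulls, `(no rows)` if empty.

Partition products by category; compute MAX(stock) within each group.
HAVING: keep groups where MAX(stock) > 26.
  Apparel: ids {7, 15, 18, 25} → MAX(stock)=34
  Tools: ids {2, 17} → MAX(stock)=26
  Toys: ids {5, 8, 12, 23, 26} → MAX(stock)=45

Apparel | 34 ; Toys | 45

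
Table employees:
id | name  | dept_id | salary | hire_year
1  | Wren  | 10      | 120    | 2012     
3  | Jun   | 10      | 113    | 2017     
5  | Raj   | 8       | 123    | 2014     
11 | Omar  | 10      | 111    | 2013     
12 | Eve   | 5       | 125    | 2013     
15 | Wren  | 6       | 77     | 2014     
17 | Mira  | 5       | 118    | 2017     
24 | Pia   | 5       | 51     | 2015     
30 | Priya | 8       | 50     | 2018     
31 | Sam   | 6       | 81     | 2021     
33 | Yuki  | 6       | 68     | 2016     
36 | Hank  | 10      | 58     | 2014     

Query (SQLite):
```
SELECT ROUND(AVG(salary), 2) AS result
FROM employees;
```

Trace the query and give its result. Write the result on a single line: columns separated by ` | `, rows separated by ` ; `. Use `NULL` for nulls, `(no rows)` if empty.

91.25

All salary values: [120, 113, 123, 111, 125, 77, 118, 51, 50, 81, 68, 58].
AVG = 1095 / 12 (rounded to 2 dp).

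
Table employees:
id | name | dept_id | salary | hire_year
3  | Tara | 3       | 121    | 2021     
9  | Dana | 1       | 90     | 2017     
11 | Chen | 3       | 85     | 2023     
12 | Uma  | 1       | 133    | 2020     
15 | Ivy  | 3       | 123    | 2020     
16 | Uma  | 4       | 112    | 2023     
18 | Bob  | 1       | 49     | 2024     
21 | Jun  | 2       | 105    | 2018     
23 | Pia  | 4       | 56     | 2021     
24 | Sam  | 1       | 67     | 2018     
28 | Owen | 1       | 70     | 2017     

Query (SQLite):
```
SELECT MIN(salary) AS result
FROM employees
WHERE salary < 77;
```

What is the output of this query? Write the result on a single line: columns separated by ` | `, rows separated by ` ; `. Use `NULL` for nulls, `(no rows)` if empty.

49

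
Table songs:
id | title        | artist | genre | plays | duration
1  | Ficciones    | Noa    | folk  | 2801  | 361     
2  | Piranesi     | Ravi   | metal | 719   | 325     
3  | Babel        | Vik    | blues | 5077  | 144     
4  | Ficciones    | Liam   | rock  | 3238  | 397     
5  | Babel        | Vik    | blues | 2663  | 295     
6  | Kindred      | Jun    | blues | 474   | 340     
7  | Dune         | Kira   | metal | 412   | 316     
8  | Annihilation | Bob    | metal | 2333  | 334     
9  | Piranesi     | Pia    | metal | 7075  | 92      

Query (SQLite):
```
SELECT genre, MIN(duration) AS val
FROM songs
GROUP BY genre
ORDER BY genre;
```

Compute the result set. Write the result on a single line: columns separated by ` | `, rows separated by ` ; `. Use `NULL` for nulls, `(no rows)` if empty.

Partition songs by genre; compute MIN(duration) within each group.
  blues: ids {3, 5, 6} → MIN(duration)=144
  folk: ids {1} → MIN(duration)=361
  metal: ids {2, 7, 8, 9} → MIN(duration)=92
  rock: ids {4} → MIN(duration)=397

blues | 144 ; folk | 361 ; metal | 92 ; rock | 397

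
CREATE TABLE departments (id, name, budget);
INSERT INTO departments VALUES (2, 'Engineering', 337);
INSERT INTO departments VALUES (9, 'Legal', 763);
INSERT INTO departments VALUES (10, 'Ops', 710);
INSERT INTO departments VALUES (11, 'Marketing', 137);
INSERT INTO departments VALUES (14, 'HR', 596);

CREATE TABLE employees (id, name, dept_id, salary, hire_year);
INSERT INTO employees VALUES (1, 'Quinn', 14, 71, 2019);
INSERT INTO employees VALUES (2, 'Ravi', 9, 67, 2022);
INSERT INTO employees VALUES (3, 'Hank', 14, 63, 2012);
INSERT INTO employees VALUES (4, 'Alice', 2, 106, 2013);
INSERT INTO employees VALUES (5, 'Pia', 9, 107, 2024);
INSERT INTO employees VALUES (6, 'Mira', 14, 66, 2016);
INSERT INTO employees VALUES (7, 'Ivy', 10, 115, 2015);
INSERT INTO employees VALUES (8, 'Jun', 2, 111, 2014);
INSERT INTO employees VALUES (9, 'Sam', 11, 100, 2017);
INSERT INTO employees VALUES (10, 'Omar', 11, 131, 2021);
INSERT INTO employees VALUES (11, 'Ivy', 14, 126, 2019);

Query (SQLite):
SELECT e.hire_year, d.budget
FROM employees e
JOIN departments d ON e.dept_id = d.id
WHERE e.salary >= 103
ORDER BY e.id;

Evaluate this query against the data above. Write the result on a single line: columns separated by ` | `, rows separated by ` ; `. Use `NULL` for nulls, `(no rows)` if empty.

2013 | 337 ; 2024 | 763 ; 2015 | 710 ; 2014 | 337 ; 2021 | 137 ; 2019 | 596

Each employees row matches the departments row where dept_id = departments.id.
Then keep rows with e.salary >= 103.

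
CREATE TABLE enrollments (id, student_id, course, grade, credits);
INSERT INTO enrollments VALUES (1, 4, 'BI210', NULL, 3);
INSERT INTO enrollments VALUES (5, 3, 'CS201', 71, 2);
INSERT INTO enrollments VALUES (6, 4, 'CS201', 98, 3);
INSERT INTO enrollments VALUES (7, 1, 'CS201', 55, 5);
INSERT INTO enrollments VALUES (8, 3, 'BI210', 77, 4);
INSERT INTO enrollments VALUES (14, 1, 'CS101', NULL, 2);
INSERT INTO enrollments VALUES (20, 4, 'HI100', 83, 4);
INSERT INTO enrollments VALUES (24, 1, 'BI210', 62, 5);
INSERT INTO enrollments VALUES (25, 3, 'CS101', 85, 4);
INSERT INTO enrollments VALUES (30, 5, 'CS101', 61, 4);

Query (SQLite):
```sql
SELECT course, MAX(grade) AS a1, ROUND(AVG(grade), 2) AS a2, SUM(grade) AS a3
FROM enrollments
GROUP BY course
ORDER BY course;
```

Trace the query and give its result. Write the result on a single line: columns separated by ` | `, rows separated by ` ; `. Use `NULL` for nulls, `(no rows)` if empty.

Group enrollments by course.
Per group compute: MAX(grade), ROUND(AVG(grade), 2), SUM(grade).
  BI210: ids {1, 8, 24} → MAX(grade)=77, ROUND(AVG(grade), 2)=69.5, SUM(grade)=139
  CS101: ids {14, 25, 30} → MAX(grade)=85, ROUND(AVG(grade), 2)=73, SUM(grade)=146
  CS201: ids {5, 6, 7} → MAX(grade)=98, ROUND(AVG(grade), 2)=74.67, SUM(grade)=224
  HI100: ids {20} → MAX(grade)=83, ROUND(AVG(grade), 2)=83, SUM(grade)=83

BI210 | 77 | 69.5 | 139 ; CS101 | 85 | 73 | 146 ; CS201 | 98 | 74.67 | 224 ; HI100 | 83 | 83 | 83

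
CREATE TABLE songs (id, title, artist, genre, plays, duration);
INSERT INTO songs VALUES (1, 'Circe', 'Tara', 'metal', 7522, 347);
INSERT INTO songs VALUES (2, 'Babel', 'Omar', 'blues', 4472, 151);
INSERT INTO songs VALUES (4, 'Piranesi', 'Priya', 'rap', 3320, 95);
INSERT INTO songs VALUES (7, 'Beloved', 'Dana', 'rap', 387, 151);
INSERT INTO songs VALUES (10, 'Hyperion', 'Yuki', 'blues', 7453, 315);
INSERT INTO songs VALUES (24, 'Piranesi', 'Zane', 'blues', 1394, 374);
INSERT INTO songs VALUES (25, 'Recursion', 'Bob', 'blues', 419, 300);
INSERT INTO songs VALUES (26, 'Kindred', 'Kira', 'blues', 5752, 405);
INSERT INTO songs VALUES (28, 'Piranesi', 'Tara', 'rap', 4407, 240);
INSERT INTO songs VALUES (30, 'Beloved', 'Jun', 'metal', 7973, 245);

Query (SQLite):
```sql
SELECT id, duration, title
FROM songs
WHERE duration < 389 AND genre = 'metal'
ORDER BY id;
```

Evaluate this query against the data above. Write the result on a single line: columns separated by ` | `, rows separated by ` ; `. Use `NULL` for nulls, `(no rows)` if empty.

1 | 347 | Circe ; 30 | 245 | Beloved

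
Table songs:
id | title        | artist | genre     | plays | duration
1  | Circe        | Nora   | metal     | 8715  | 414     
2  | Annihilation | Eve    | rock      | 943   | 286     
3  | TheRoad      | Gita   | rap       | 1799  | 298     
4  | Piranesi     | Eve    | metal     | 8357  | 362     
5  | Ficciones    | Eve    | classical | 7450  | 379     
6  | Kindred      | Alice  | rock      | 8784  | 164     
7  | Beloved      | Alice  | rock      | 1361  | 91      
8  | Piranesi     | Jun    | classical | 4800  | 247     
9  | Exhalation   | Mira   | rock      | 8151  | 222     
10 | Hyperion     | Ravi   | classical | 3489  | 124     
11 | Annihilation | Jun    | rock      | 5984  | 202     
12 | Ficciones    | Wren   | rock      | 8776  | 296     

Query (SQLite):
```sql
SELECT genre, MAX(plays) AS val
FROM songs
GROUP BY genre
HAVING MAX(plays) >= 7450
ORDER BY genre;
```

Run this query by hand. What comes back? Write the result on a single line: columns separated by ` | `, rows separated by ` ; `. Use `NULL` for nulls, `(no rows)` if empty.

Partition songs by genre; compute MAX(plays) within each group.
HAVING: keep groups where MAX(plays) >= 7450.
  classical: ids {5, 8, 10} → MAX(plays)=7450
  metal: ids {1, 4} → MAX(plays)=8715
  rap: ids {3} → MAX(plays)=1799
  rock: ids {2, 6, 7, 9, 11, 12} → MAX(plays)=8784

classical | 7450 ; metal | 8715 ; rock | 8784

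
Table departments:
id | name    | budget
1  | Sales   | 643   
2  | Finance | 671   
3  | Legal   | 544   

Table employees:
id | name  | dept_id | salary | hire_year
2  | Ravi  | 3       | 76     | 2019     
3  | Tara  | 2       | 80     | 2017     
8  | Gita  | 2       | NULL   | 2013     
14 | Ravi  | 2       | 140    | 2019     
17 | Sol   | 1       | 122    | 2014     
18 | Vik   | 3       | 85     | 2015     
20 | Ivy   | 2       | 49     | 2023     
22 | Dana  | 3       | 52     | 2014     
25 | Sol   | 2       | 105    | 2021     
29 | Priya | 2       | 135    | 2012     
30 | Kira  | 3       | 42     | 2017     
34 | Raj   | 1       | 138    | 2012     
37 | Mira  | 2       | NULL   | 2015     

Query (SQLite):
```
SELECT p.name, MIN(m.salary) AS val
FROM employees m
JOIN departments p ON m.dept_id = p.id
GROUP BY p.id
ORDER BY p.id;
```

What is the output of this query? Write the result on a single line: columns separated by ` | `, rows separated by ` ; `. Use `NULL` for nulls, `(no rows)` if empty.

Sales | 122 ; Finance | 49 ; Legal | 42

Join each employees row to its departments via dept_id.
Group joined rows by departments.id; compute MIN(m.salary) per group.
  1: ids {17, 34} → MIN(m.salary)=122
  2: ids {3, 8, 14, 20, 25, 29, 37} → MIN(m.salary)=49
  3: ids {2, 18, 22, 30} → MIN(m.salary)=42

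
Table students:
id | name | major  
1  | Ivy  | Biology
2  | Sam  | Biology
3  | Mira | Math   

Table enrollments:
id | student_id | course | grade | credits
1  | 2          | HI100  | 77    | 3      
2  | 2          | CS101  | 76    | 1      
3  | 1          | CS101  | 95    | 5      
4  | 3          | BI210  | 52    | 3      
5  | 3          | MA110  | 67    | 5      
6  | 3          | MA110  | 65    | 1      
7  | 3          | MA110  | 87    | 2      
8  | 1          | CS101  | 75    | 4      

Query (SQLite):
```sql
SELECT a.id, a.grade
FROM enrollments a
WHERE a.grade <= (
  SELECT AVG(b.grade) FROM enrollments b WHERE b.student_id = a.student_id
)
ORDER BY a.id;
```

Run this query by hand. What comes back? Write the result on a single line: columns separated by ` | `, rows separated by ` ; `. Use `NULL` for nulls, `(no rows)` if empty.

For each enrollments row a, compute AVG(grade) over rows sharing a.student_id.
Keep row a if a.grade <= that per-group AVG.
  student_id=1: AVG(grade) = 85.0
  student_id=2: AVG(grade) = 76.5
  student_id=3: AVG(grade) = 67.75

2 | 76 ; 4 | 52 ; 5 | 67 ; 6 | 65 ; 8 | 75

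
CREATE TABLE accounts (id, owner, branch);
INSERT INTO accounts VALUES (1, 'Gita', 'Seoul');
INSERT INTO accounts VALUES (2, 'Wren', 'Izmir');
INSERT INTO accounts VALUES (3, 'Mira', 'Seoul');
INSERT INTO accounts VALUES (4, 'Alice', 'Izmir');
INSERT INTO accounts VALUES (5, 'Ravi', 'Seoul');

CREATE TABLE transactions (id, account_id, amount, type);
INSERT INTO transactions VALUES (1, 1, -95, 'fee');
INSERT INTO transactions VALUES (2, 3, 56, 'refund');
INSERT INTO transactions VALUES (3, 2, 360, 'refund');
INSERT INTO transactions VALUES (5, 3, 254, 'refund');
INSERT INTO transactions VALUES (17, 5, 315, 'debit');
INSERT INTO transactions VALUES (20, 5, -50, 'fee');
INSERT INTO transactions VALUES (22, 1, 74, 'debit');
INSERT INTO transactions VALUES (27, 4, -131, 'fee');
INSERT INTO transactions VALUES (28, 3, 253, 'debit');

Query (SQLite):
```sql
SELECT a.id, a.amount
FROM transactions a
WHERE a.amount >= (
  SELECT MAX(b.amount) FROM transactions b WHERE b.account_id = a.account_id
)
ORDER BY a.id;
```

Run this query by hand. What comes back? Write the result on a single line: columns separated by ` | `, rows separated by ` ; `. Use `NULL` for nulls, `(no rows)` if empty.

3 | 360 ; 5 | 254 ; 17 | 315 ; 22 | 74 ; 27 | -131

For each transactions row a, compute MAX(amount) over rows sharing a.account_id.
Keep row a if a.amount >= that per-group MAX.
  account_id=1: MAX(amount) = 74
  account_id=2: MAX(amount) = 360
  account_id=3: MAX(amount) = 254
  account_id=4: MAX(amount) = -131
  account_id=5: MAX(amount) = 315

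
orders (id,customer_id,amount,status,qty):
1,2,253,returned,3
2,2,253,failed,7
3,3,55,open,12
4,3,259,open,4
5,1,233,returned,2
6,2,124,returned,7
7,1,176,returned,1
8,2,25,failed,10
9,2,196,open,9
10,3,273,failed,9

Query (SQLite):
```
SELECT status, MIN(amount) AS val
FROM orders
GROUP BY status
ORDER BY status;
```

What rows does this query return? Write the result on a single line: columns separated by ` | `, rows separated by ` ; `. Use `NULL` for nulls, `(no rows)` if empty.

Partition orders by status; compute MIN(amount) within each group.
  failed: ids {2, 8, 10} → MIN(amount)=25
  open: ids {3, 4, 9} → MIN(amount)=55
  returned: ids {1, 5, 6, 7} → MIN(amount)=124

failed | 25 ; open | 55 ; returned | 124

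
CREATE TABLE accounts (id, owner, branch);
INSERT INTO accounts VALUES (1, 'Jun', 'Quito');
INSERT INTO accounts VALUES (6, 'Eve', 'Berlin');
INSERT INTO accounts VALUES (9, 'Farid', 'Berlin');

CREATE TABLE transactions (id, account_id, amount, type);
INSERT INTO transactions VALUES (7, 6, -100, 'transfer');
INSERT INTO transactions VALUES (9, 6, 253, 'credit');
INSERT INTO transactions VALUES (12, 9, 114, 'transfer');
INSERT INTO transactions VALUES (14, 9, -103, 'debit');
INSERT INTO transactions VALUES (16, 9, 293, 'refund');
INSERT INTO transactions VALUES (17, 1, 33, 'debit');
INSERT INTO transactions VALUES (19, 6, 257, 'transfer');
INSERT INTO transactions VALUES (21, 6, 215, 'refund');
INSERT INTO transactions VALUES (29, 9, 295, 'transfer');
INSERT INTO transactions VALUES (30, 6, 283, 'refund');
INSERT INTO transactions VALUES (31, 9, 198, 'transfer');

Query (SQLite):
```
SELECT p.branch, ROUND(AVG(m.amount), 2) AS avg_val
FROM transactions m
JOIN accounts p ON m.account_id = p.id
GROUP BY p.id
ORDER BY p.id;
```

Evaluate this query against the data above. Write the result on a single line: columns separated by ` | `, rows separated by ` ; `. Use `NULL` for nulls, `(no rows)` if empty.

Quito | 33 ; Berlin | 181.6 ; Berlin | 159.4

Join each transactions row to its accounts via account_id.
Group joined rows by accounts.id; compute ROUND(AVG(m.amount), 2) per group.
  1: ids {17} → ROUND(AVG(m.amount), 2)=33
  6: ids {7, 9, 19, 21, 30} → ROUND(AVG(m.amount), 2)=181.6
  9: ids {12, 14, 16, 29, 31} → ROUND(AVG(m.amount), 2)=159.4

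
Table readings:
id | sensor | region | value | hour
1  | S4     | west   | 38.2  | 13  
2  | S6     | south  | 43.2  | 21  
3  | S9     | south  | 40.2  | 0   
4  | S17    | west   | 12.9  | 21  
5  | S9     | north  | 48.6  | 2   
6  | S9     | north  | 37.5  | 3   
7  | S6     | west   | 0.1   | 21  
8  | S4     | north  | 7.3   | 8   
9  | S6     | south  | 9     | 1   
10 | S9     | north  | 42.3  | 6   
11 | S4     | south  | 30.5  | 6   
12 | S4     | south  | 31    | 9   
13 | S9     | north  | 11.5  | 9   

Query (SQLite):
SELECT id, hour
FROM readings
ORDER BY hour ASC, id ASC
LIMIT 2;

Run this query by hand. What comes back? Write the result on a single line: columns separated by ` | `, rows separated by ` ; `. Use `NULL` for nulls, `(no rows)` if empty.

3 | 0 ; 9 | 1

Sort by hour asc, tiebreak id asc: (0, id=3), (1, id=9), (2, id=5), (3, id=6), (6, id=10) …. Take first 2.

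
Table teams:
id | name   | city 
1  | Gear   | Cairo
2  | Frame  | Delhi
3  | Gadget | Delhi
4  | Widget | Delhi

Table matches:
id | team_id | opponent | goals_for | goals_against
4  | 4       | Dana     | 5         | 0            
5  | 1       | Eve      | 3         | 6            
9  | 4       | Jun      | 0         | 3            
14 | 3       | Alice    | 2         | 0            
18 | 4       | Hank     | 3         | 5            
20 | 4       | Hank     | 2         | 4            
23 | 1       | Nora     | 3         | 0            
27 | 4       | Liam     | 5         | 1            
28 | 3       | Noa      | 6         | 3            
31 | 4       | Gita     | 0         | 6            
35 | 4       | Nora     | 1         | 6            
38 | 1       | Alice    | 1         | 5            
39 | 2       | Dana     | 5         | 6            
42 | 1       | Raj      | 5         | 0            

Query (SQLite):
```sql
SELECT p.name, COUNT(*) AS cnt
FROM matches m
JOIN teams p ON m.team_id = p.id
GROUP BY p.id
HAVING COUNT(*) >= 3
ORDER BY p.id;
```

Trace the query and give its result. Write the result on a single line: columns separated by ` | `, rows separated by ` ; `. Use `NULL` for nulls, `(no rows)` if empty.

Join each matches row to its teams via team_id.
Group joined rows by teams.id; compute COUNT(*) per group.
HAVING: keep groups with count ≥ 3.
  1: ids {5, 23, 38, 42} → COUNT(*)=4
  2: ids {39} → COUNT(*)=1
  3: ids {14, 28} → COUNT(*)=2
  4: ids {4, 9, 18, 20, 27, 31, 35} → COUNT(*)=7

Gear | 4 ; Widget | 7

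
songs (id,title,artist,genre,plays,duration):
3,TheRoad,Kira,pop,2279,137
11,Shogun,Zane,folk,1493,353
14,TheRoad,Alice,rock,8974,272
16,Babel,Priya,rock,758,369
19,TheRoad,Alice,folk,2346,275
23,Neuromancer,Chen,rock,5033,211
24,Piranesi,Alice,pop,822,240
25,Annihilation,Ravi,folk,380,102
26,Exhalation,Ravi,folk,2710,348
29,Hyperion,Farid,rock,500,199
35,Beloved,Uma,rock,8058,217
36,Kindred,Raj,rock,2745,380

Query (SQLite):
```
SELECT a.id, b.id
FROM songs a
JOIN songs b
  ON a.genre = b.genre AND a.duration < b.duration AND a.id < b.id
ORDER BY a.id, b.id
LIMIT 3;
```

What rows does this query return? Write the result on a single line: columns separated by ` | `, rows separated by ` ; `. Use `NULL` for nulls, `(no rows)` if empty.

Pairs (a,b) with same genre, a.duration < b.duration, a.id < b.id.
genre groups: folk:{11,19,25,26} pop:{3,24} rock:{14,16,23,29,35,36}
Ordered by (a.id, b.id); first 3.

3 | 24 ; 14 | 16 ; 14 | 36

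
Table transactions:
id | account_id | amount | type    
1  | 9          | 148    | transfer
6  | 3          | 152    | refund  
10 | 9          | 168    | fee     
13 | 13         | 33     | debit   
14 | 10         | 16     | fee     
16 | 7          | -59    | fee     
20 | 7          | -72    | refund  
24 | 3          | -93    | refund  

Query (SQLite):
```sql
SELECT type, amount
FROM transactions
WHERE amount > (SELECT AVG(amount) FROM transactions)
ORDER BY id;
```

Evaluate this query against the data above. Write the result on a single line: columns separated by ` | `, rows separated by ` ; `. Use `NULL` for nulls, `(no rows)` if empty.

Scalar subquery: AVG(amount) over all transactions rows = 36.625.
Keep rows where amount > that value.

transfer | 148 ; refund | 152 ; fee | 168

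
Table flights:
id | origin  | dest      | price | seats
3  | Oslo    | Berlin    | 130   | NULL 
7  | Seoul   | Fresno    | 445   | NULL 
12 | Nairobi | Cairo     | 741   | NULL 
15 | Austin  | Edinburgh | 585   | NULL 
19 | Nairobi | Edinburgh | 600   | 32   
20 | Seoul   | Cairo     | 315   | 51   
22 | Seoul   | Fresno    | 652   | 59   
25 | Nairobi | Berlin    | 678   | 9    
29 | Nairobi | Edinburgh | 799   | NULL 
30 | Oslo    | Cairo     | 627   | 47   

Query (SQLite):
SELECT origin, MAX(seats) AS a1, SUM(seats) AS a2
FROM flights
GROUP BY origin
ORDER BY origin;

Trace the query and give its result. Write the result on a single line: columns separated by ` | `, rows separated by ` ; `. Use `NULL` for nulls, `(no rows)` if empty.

Austin | NULL | NULL ; Nairobi | 32 | 41 ; Oslo | 47 | 47 ; Seoul | 59 | 110

Group flights by origin.
Per group compute: MAX(seats), SUM(seats).
  Austin: ids {15} → MAX(seats)=NULL, SUM(seats)=NULL
  Nairobi: ids {12, 19, 25, 29} → MAX(seats)=32, SUM(seats)=41
  Oslo: ids {3, 30} → MAX(seats)=47, SUM(seats)=47
  Seoul: ids {7, 20, 22} → MAX(seats)=59, SUM(seats)=110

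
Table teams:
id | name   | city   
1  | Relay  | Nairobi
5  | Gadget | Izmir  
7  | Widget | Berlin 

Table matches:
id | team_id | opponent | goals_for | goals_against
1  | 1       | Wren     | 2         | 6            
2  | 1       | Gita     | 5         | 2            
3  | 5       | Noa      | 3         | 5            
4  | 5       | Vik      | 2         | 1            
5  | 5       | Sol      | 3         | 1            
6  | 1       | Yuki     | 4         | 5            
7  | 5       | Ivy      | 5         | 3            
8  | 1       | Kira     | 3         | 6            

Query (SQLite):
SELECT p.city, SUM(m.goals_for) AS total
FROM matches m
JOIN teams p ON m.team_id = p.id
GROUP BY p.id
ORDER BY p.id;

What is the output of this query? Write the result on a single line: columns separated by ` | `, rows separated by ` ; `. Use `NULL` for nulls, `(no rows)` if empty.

Join each matches row to its teams via team_id.
Group joined rows by teams.id; compute SUM(m.goals_for) per group.
  1: ids {1, 2, 6, 8} → SUM(m.goals_for)=14
  5: ids {3, 4, 5, 7} → SUM(m.goals_for)=13

Nairobi | 14 ; Izmir | 13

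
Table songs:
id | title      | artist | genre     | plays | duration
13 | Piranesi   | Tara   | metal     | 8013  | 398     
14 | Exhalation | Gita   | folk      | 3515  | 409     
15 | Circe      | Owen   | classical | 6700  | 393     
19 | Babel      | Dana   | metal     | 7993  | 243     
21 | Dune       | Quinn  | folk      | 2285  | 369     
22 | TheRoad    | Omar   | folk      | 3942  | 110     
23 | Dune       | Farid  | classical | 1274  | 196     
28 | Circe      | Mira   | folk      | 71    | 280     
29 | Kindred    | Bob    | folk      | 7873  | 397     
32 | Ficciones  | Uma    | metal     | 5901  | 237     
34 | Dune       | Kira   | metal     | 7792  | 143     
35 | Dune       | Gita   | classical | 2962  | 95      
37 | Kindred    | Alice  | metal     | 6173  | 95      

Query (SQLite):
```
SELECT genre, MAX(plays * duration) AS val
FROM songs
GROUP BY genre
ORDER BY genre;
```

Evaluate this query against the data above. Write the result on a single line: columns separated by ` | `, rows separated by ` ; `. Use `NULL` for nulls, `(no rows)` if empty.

classical | 2633100 ; folk | 3125581 ; metal | 3189174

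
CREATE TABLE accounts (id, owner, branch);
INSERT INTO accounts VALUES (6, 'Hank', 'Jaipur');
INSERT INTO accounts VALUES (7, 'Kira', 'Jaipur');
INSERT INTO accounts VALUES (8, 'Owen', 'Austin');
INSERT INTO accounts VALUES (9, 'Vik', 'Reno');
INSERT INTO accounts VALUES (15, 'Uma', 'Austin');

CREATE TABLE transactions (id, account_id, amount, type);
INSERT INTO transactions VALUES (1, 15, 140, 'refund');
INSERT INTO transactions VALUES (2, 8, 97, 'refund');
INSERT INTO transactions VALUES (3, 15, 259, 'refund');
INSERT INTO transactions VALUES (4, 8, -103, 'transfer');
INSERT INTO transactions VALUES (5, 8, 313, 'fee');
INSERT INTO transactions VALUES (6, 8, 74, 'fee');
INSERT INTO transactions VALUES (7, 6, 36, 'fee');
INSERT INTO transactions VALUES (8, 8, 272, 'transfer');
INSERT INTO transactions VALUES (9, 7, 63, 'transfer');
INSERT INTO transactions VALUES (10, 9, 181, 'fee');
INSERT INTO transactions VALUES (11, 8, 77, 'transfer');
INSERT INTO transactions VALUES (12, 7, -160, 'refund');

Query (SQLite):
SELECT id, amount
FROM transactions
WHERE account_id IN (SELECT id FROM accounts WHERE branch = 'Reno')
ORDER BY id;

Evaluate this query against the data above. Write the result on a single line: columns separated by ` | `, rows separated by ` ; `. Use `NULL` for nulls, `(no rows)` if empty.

Inner query: accounts.id where branch = 'Reno'.
Outer: keep transactions rows whose account_id is in that set.
Inner query → {9}

10 | 181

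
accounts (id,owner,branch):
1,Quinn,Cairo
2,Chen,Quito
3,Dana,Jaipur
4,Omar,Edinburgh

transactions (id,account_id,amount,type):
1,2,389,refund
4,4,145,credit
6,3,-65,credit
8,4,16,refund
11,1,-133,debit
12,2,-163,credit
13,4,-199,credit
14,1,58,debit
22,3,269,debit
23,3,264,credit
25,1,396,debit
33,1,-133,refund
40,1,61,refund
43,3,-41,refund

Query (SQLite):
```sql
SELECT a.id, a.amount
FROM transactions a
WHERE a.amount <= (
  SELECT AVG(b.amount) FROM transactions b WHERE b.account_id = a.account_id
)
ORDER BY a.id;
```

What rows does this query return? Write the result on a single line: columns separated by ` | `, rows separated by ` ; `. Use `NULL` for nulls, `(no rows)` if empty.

6 | -65 ; 11 | -133 ; 12 | -163 ; 13 | -199 ; 33 | -133 ; 43 | -41

For each transactions row a, compute AVG(amount) over rows sharing a.account_id.
Keep row a if a.amount <= that per-group AVG.
  account_id=1: AVG(amount) = 49.8
  account_id=2: AVG(amount) = 113.0
  account_id=3: AVG(amount) = 106.75
  account_id=4: AVG(amount) = -12.666667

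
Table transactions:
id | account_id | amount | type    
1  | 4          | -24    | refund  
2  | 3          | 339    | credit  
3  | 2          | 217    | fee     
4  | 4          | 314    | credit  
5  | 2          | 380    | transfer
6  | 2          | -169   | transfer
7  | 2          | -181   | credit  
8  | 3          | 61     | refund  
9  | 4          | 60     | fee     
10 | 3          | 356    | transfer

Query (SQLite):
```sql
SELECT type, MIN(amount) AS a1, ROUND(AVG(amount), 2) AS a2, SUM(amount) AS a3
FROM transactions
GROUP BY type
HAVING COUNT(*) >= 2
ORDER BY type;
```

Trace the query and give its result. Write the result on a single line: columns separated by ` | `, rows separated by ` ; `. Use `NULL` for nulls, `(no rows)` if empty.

Group transactions by type.
Per group compute: MIN(amount), ROUND(AVG(amount), 2), SUM(amount).
HAVING: drop groups with fewer than 2 rows.
  credit: ids {2, 4, 7} → MIN(amount)=-181, ROUND(AVG(amount), 2)=157.33, SUM(amount)=472
  fee: ids {3, 9} → MIN(amount)=60, ROUND(AVG(amount), 2)=138.5, SUM(amount)=277
  refund: ids {1, 8} → MIN(amount)=-24, ROUND(AVG(amount), 2)=18.5, SUM(amount)=37
  transfer: ids {5, 6, 10} → MIN(amount)=-169, ROUND(AVG(amount), 2)=189, SUM(amount)=567

credit | -181 | 157.33 | 472 ; fee | 60 | 138.5 | 277 ; refund | -24 | 18.5 | 37 ; transfer | -169 | 189 | 567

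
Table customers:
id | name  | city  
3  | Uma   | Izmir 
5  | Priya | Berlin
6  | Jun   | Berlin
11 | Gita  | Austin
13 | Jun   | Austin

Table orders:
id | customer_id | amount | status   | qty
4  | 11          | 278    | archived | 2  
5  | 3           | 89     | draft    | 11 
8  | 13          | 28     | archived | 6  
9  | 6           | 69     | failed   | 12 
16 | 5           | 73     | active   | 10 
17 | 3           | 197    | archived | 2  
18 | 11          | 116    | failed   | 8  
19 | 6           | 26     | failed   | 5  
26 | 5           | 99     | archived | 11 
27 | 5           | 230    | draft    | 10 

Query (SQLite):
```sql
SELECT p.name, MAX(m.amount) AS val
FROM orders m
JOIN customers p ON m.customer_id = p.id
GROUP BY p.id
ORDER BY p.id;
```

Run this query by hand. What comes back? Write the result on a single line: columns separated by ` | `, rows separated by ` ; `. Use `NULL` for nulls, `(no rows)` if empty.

Uma | 197 ; Priya | 230 ; Jun | 69 ; Gita | 278 ; Jun | 28

Join each orders row to its customers via customer_id.
Group joined rows by customers.id; compute MAX(m.amount) per group.
  3: ids {5, 17} → MAX(m.amount)=197
  5: ids {16, 26, 27} → MAX(m.amount)=230
  6: ids {9, 19} → MAX(m.amount)=69
  11: ids {4, 18} → MAX(m.amount)=278
  13: ids {8} → MAX(m.amount)=28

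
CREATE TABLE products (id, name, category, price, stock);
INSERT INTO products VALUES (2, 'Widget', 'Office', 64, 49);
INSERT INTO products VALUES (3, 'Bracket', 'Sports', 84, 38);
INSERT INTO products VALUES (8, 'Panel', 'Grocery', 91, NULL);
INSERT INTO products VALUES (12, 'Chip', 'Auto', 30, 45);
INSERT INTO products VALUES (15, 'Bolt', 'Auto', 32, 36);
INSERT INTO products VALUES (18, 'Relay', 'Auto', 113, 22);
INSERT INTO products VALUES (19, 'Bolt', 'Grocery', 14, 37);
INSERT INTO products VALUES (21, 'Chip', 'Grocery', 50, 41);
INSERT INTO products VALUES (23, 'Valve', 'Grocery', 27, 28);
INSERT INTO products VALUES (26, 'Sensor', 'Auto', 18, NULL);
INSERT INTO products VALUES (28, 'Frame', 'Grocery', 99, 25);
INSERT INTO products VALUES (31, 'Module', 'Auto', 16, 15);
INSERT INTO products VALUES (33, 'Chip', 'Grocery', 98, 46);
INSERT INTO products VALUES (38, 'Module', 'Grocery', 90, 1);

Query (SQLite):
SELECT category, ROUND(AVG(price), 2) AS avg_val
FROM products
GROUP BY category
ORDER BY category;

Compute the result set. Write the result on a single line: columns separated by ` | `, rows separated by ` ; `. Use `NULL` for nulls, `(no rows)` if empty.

Partition products by category; compute ROUND(AVG(price), 2) within each group.
  Auto: ids {12, 15, 18, 26, 31} → ROUND(AVG(price), 2)=41.8
  Grocery: ids {8, 19, 21, 23, 28, 33, 38} → ROUND(AVG(price), 2)=67
  Office: ids {2} → ROUND(AVG(price), 2)=64
  Sports: ids {3} → ROUND(AVG(price), 2)=84

Auto | 41.8 ; Grocery | 67 ; Office | 64 ; Sports | 84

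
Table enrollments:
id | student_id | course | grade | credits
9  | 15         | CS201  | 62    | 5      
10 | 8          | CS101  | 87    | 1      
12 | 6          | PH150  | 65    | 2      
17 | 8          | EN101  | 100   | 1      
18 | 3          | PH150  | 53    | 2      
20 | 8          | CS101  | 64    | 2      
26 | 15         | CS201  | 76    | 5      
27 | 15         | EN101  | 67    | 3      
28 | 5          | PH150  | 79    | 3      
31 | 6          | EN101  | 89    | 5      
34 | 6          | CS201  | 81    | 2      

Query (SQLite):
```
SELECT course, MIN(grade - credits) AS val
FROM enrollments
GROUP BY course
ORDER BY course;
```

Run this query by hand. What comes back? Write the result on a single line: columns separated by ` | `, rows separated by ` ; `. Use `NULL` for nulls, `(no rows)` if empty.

CS101 | 62 ; CS201 | 57 ; EN101 | 64 ; PH150 | 51

For each row compute grade - credits.
Group by course; take MIN of the expression per group.
  CS101: ids {10, 20} → MIN(grade - credits)=62
  CS201: ids {9, 26, 34} → MIN(grade - credits)=57
  EN101: ids {17, 27, 31} → MIN(grade - credits)=64
  PH150: ids {12, 18, 28} → MIN(grade - credits)=51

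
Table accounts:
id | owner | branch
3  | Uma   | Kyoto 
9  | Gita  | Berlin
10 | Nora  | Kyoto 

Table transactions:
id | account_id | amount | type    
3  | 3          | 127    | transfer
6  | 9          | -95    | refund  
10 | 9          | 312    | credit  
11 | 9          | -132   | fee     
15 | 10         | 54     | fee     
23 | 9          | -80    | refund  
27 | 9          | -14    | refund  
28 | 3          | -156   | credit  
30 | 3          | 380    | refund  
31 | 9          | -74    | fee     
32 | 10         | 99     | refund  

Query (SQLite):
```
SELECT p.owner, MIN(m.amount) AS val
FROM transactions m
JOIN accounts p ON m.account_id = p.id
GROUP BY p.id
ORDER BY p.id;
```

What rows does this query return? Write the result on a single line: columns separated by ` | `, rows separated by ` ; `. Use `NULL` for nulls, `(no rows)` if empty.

Uma | -156 ; Gita | -132 ; Nora | 54

Join each transactions row to its accounts via account_id.
Group joined rows by accounts.id; compute MIN(m.amount) per group.
  3: ids {3, 28, 30} → MIN(m.amount)=-156
  9: ids {6, 10, 11, 23, 27, 31} → MIN(m.amount)=-132
  10: ids {15, 32} → MIN(m.amount)=54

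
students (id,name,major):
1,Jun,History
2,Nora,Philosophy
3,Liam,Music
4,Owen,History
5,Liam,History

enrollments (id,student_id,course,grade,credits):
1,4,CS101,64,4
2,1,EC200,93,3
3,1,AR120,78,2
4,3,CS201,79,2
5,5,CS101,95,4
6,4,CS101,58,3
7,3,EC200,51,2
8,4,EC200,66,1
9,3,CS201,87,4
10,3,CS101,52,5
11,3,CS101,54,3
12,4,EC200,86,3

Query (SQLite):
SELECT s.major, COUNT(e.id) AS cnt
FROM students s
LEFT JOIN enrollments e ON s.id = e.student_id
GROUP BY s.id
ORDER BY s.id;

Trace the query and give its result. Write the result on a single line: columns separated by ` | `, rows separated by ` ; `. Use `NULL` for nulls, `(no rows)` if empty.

LEFT JOIN keeps every students row; unmatched ones get NULL for enrollments columns.
Group by students.id and compute COUNT(e.id). COUNT(col) of an all-NULL group is 0.
  1: ids {2, 3} → COUNT(e.id)=2
  2: ids {—} → COUNT(e.id)=0
  3: ids {4, 7, 9, 10, 11} → COUNT(e.id)=5
  4: ids {1, 6, 8, 12} → COUNT(e.id)=4
  5: ids {5} → COUNT(e.id)=1

History | 2 ; Philosophy | 0 ; Music | 5 ; History | 4 ; History | 1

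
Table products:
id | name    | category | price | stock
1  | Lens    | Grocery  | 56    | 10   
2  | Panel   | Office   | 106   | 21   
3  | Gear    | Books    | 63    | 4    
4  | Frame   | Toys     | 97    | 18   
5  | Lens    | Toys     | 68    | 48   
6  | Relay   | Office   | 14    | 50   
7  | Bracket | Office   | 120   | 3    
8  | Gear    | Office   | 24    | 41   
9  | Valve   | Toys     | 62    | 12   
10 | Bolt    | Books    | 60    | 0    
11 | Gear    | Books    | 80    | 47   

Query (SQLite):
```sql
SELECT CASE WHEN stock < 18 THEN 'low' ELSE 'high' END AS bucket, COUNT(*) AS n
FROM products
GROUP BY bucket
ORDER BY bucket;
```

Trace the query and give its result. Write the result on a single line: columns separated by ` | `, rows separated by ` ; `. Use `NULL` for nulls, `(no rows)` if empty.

Bucket rows by stock < 18 → 'low' else 'high'; count each bucket.

high | 6 ; low | 5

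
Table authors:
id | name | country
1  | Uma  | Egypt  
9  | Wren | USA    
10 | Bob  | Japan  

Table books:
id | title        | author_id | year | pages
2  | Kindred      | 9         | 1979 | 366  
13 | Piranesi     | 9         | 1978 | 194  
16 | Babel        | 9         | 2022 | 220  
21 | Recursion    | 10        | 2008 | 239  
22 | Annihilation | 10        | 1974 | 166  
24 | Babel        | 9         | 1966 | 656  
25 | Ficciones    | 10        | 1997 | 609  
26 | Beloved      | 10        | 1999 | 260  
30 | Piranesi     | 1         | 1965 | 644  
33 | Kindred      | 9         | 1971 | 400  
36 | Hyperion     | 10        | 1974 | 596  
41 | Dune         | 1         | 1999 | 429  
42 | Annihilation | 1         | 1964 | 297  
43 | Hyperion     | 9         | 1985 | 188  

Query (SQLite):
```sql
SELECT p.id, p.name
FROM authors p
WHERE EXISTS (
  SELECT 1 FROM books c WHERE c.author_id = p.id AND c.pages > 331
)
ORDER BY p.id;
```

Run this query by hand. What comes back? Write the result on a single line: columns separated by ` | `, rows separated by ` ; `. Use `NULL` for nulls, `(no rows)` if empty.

1 | Uma ; 9 | Wren ; 10 | Bob

For each authors row, check whether any books with matching author_id has pages > 331.
Keep rows where that is true.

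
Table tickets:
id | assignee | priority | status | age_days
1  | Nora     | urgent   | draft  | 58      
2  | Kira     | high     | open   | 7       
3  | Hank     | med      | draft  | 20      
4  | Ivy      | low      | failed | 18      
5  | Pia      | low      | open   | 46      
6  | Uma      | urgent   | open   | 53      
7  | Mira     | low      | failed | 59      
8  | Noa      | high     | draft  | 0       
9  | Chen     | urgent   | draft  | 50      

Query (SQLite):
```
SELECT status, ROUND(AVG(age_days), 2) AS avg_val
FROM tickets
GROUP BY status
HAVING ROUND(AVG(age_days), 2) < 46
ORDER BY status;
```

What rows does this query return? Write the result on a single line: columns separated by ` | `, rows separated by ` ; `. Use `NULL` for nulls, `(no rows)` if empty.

Partition tickets by status; compute ROUND(AVG(age_days), 2) within each group.
HAVING: keep groups where ROUND(AVG(age_days), 2) < 46.
  draft: ids {1, 3, 8, 9} → ROUND(AVG(age_days), 2)=32
  failed: ids {4, 7} → ROUND(AVG(age_days), 2)=38.5
  open: ids {2, 5, 6} → ROUND(AVG(age_days), 2)=35.33

draft | 32 ; failed | 38.5 ; open | 35.33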